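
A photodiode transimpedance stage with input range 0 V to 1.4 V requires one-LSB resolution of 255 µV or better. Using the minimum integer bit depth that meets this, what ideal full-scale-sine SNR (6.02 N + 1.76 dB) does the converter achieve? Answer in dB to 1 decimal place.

80.0 dB

Range is 1.4 V.
Need 2^N ≥ 1.4 V / 255 µV = 5490 → N_min = 13.
SNR = 6.02 × 13 + 1.76 = 80.02 dB.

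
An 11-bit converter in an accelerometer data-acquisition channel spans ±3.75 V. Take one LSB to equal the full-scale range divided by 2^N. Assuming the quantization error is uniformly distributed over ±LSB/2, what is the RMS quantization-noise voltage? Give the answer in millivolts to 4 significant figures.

1.057 mV

The full-scale span is 3.75 − (-3.75) = 7.5 V.
Step size = 7.5/2048 V = 3.66211 mV.
For a uniform distribution on [−LSB/2, +LSB/2], V_rms = LSB/√12 = 3.66211 mV/3.4641 = 1.057 mV.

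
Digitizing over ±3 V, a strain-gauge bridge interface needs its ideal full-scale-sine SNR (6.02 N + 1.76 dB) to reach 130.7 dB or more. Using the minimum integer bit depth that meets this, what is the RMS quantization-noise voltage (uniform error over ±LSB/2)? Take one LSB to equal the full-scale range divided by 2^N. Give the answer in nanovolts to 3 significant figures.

413 nV

Span: 3 V − (-3 V) = 6 V.
6.02 N + 1.76 ≥ 130.7 gives N ≥ 21.419, so the minimum integer is 22.
Step size = 6/4194304 V = 1.4305 µV.
σ_q = LSB/√12 = 1.4305 µV/3.4641 = 413 nV.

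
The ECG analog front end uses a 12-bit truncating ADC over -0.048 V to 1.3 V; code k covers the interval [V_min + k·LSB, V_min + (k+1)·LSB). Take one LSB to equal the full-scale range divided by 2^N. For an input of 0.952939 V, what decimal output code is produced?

The full-scale span is 1.3 − (-0.048) = 1.348 V. LSB = 1.348 V / 2^12 ≈ 329.1 µV.
(V_in − V_min) × 2^12/range = (0.952939 − (-0.048)) × 4096/1.348 = 3041.429.
Floor → code = 3041.

3041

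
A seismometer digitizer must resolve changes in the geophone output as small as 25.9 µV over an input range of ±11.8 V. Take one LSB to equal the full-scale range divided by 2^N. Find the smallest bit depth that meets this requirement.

Span: 11.8 V − (-11.8 V) = 23.6 V.
Need 2^N ≥ 23.6 V / 25.9 µV = 911200 → N_min = 20.

20 bits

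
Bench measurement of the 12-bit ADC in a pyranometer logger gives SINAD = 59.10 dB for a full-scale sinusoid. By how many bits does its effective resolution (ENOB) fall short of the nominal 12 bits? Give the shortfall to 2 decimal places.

Effective bits = (59.10 − 1.76)/6.02 = 9.5249.
Lost resolution: 12 − 9.5249 = 2.4751 bits.

2.48 bits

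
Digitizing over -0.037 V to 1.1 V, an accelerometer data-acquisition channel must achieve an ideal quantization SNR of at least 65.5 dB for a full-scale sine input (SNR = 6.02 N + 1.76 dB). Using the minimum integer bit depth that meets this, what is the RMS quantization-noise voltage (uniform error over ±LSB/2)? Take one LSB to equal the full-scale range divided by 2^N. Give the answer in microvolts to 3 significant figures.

The full-scale span is 1.1 − (-0.037) = 1.137 V.
6.02 N + 1.76 ≥ 65.5 gives N ≥ 10.588, so the minimum integer is 11.
One LSB is 1.137 V / 2048 = 0.55518 mV.
RMS noise = LSB/√12 = 160 µV.

160 µV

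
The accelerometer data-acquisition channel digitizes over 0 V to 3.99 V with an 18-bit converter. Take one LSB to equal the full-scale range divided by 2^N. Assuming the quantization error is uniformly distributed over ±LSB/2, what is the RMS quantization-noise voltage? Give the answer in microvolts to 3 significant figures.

4.39 µV

Span = 3.99 V.
Step size = 3.99/262144 V = 15.221 µV.
σ_q = LSB/√12 = 15.221 µV/3.4641 = 4.39 µV.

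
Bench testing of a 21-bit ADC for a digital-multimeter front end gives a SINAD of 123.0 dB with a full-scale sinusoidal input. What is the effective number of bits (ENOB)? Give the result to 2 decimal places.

20.14 bits

Inverting SNR = 6.02 N + 1.76: N_eff = (123.0 − 1.76)/6.02 = 20.1395.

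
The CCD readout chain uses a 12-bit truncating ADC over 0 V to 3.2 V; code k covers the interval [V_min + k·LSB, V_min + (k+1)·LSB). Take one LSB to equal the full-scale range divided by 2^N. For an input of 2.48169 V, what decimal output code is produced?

Span = 3.2 V. LSB = 3.2 V / 2^12 ≈ 0.7812 mV.
V_in − V_min = 2.48169 − (0) = 2.48169 V.
Divide by LSB: 2.48169 × 4096/3.2 = 3176.5632.
Truncating gives code 3176.

3176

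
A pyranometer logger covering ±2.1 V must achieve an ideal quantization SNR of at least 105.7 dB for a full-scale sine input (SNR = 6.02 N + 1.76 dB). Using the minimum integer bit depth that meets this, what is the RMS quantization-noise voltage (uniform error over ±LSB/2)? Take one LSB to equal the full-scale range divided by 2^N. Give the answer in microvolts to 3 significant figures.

The full-scale span is 2.1 − (-2.1) = 4.2 V.
6.02 N + 1.76 ≥ 105.7 gives N ≥ 17.266, so the minimum integer is 18.
LSB = 4.2 V / 2^18 = 16.022 µV.
σ_q = LSB/√12 = 16.022 µV/3.4641 = 4.63 µV.

4.63 µV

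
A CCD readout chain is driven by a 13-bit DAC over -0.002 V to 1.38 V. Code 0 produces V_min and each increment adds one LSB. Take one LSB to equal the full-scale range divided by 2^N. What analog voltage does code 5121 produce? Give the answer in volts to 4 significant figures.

The full-scale span is 1.38 − (-0.002) = 1.382 V. LSB = 1.382 V / 2^13.
Output = V_min + (5121/8192) × range = -0.002 + 0.625122 × 1.382 V
      = -0.002 V + 0.863919 V = 0.861919 V.

0.8619 V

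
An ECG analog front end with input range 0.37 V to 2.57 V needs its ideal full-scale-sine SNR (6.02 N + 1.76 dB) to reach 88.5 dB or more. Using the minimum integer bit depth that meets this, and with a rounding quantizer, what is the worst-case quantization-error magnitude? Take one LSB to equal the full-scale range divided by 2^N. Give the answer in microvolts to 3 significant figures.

Full-scale range = 2.57 V − (0.37 V) = 2.2 V.
6.02 N + 1.76 ≥ 88.5 gives N ≥ 14.409, so the minimum integer is 15.
LSB = 2.2 V ÷ 2^15 = 2.2/32768 V = 67.139 µV.
|e|_max = LSB/2 = 33.6 µV.

33.6 µV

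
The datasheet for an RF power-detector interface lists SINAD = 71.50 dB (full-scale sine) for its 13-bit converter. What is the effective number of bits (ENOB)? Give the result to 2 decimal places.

11.58 bits

Inverting SNR = 6.02 N + 1.76: N_eff = (71.50 − 1.76)/6.02 = 11.5847.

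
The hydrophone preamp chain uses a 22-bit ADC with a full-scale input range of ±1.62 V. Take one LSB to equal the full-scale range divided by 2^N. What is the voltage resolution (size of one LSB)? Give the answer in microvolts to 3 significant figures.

0.772 µV

Full-scale range = 1.62 V − (-1.62 V) = 3.24 V.
Number of codes = 2^22 = 4194304.
Step size = 3.24/4194304 V = 0.772 µV.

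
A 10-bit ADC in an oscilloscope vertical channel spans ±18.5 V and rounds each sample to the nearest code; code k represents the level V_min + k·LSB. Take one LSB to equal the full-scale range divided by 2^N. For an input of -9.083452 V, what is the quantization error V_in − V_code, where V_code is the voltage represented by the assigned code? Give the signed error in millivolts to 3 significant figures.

−14.1 mV

Full-scale range = 18.5 V − (-18.5 V) = 37 V. LSB = 37 V / 2^10 ≈ 36.13 mV.
(-9.083452 − (-18.5)) / LSB = 9.416548 × 1024/37 = 260.6093. Nearest integer: k = 261.
V_code = V_min + k × range/2^10 = -18.5 + 261 × 37/1024 = -9.069335938 V.
V_in − V_code = -9.083452 − (-9.069335938) = −14.1 mV.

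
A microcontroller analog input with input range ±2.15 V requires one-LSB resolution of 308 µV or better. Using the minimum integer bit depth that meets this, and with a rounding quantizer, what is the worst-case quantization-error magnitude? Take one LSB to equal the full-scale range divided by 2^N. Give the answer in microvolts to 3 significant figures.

131 µV

Span: 2.15 V − (-2.15 V) = 4.3 V.
Levels needed ≥ 4.3/308 µV = 13960. 2^14 = 16384 suffices, so N_min = 14.
LSB = 4.3 V / 2^14 = 262.45 µV.
Max error for round-to-nearest is LSB/2 = 131 µV.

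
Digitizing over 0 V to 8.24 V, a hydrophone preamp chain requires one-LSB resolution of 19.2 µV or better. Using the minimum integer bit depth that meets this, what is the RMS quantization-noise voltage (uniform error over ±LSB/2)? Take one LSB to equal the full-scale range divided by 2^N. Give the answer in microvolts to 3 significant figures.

Span = 8.24 V.
Required number of levels: 8.24/19.2 µV = 429170; smallest N with 2^N ≥ that is 19.
LSB = 8.24 V / 2^19 = 15.717 µV.
RMS noise = LSB/√12 = 4.54 µV.

4.54 µV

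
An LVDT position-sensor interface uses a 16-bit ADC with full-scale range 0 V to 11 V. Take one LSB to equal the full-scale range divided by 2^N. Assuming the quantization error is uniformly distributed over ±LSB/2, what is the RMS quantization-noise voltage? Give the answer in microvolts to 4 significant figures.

48.45 µV

V_FS = 11 V.
LSB = 11 V ÷ 2^16 = 11/65536 V = 167.847 µV.
V_rms = LSB/√12 = 167.847 µV / √12 = 48.45 µV.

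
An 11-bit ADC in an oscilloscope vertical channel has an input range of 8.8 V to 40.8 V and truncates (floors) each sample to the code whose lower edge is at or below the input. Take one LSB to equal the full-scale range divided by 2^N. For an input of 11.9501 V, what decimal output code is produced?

201

Full-scale range = 40.8 V − (8.8 V) = 32 V. LSB = 32 V / 2^11 ≈ 15.62 mV.
V_in − V_min = 11.9501 − (8.8) = 3.1501 V.
Divide by LSB: 3.1501 × 2048/32 = 201.6064.
Truncating gives code 201.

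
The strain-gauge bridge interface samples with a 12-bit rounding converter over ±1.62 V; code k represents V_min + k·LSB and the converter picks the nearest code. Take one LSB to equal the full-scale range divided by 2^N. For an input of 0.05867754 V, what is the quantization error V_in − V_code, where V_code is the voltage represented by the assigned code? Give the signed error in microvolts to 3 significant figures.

+142 µV

Range = 1.62 − (-1.62) = 3.24 V. LSB = 3.24 V / 2^12 ≈ 0.7910 mV.
Position in LSBs: (0.05867754 − (-1.62)) × 4096/3.24 = 2122.1800; rounding gives k = 2122.
V_code = -1.62 + (2122/4096) × 3.24 = 0.05853515625 V.
V_in − V_code = 0.05867754 − (0.05853515625) = +142 µV.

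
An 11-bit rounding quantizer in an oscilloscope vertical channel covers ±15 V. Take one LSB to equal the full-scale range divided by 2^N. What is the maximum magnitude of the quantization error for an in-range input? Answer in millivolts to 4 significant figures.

Span: 15 V − (-15 V) = 30 V.
Step size = 30/2048 V = 14.6484 mV.
|e|_max = LSB/2 = 7.324 mV.

7.324 mV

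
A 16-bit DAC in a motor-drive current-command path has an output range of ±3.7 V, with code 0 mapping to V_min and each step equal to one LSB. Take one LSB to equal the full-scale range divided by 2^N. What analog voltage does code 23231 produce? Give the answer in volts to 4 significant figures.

-1.077 V

The full-scale span is 3.7 − (-3.7) = 7.4 V. LSB = 7.4 V / 2^16.
V_out = V_min + code × LSB = -3.7 V + 23231 × 7.4 V / 65536
      = -3.7 + 2.62313 = -1.07687 V.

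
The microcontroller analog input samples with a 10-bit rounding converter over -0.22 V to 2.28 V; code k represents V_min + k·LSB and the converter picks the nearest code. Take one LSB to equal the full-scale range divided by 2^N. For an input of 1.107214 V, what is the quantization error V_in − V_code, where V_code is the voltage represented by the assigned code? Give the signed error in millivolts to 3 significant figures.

−0.911 mV

Full-scale range = 2.28 V − (-0.22 V) = 2.5 V. LSB = 2.5 V / 2^10 ≈ 2.441 mV.
Position in LSBs: (1.107214 − (-0.22)) × 1024/2.5 = 543.6269; rounding gives k = 544.
Reconstructed level: -0.22 + 544 × 2.5/1024 V = 1.108125000 V.
e = 1.107214 − (1.108125000) = −0.911 mV.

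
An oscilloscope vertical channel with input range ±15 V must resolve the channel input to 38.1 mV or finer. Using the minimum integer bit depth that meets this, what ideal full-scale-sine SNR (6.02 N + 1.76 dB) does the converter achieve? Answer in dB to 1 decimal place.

Full-scale range = 15 V − (-15 V) = 30 V.
Required number of levels: 30/38.1 mV = 787.40; smallest N with 2^N ≥ that is 10.
SNR = 6.02 × 10 + 1.76 = 61.96 dB.

62.0 dB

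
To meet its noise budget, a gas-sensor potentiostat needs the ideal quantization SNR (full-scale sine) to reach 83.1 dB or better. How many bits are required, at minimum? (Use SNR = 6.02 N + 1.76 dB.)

6.02 N + 1.76 ≥ 83.1 gives N ≥ 13.512, so the minimum integer is 14.

14 bits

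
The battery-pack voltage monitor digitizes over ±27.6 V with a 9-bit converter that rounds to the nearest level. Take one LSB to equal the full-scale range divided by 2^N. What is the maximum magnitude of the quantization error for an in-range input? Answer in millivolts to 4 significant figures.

The full-scale span is 27.6 − (-27.6) = 55.2 V.
LSB = 55.2 V ÷ 2^9 = 55.2/512 V = 107.813 mV.
|e|_max = LSB/2 = 53.91 mV.

53.91 mV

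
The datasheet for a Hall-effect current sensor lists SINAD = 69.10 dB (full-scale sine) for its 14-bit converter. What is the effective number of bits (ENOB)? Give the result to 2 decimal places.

ENOB = (SINAD − 1.76) / 6.02 = (69.10 − 1.76) / 6.02 = 67.34 / 6.02 = 11.1860.

11.19 bits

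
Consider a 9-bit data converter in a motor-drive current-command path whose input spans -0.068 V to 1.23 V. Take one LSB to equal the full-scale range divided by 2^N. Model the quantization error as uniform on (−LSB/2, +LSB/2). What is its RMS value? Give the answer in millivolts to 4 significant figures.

0.7318 mV

The full-scale span is 1.23 − (-0.068) = 1.298 V.
Step size = 1.298/512 V = 2.53516 mV.
σ_q = LSB/√12 = 2.53516 mV/3.4641 = 0.7318 mV.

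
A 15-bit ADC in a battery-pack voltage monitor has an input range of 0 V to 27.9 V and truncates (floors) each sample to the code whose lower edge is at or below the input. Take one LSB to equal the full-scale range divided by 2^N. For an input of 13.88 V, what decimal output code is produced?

16301

V_FS = 27.9 V. LSB = 27.9 V / 2^15 ≈ 0.8514 mV.
code = ⌊(V_in − V_min)/LSB⌋ = ⌊(V_in − V_min) × 2^15 / range⌋
     = ⌊(13.88 − (0)) × 32768 / 27.9⌋ = ⌊13.88 × 32768/27.9⌋
     = ⌊16301.786⌋ = 16301.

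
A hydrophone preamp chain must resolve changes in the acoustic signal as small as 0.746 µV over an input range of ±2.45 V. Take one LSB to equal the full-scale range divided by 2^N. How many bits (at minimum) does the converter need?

The full-scale span is 2.45 − (-2.45) = 4.9 V.
4.9 V / 0.746 µV = 6.568e6. Since 2^22 = 4194304 and 2^23 = 8388608, N = 23.

23 bits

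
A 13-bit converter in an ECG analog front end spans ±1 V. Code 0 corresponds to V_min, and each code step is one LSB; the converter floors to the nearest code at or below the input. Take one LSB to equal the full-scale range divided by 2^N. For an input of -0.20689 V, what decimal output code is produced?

The full-scale span is 1 − (-1) = 2 V. LSB = 2 V / 2^13 ≈ 244.1 µV.
(V_in − V_min) × 2^13/range = (-0.20689 − (-1)) × 8192/2 = 3248.579.
Floor → code = 3248.

3248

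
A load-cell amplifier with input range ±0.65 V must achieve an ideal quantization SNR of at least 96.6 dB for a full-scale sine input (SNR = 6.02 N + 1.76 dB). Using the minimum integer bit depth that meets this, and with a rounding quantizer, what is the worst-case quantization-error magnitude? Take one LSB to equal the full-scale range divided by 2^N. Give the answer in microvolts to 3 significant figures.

Full-scale range = 0.65 V − (-0.65 V) = 1.3 V.
Required N = ⌈(96.6 − 1.76)/6.02⌉ = ⌈15.754⌉ = 16.
Step size = 1.3/65536 V = 19.836 µV.
Max error for round-to-nearest is LSB/2 = 9.92 µV.

9.92 µV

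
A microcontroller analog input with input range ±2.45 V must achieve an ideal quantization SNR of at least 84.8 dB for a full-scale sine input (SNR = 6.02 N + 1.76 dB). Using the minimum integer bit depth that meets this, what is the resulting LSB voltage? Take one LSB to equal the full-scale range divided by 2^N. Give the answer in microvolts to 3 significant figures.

299 µV

Span: 2.45 V − (-2.45 V) = 4.9 V.
Required N = ⌈(84.8 − 1.76)/6.02⌉ = ⌈13.794⌉ = 14.
LSB = 4.9 V ÷ 2^14 = 4.9/16384 V = 299 µV.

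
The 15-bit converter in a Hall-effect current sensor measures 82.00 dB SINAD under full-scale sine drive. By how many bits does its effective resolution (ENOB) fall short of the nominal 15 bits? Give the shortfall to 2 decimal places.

1.67 bits

Effective bits = (82.00 − 1.76)/6.02 = 13.3289.
Lost resolution: 15 − 13.3289 = 1.6711 bits.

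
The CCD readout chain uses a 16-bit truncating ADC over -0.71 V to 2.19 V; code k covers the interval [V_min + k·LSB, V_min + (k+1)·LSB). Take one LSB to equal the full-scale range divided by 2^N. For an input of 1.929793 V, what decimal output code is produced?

59655

The full-scale span is 2.19 − (-0.71) = 2.9 V. LSB = 2.9 V / 2^16 ≈ 44.25 µV.
code = ⌊(V_in − V_min)/LSB⌋ = ⌊(V_in − V_min) × 2^16 / range⌋
     = ⌊(1.929793 − (-0.71)) × 65536 / 2.9⌋ = ⌊2.639793 × 65536/2.9⌋
     = ⌊59655.681⌋ = 59655.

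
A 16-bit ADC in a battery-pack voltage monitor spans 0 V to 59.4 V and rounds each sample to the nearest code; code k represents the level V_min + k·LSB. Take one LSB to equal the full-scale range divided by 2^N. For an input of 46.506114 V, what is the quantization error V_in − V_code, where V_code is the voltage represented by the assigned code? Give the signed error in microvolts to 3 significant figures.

Range is 59.4 V. LSB = 59.4 V / 2^16 ≈ 0.9064 mV.
Position in LSBs: (46.506114 − (0)) × 65536/59.4 = 51310.1799; rounding gives k = 51310.
Reconstructed level: 0 + 51310 × 59.4/65536 V = 46.505950928 V.
V_in − V_code = 46.506114 − (46.505950928) = +163 µV.

+163 µV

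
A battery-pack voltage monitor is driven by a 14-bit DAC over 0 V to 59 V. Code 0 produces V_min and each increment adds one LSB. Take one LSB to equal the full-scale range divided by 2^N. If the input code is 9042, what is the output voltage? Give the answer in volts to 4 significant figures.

32.56 V

Span = 59 V. LSB = 59 V / 2^14.
Output = V_min + (9042/16384) × range = 0 + 0.551880 × 59 V
      = 0 + 32.5609 = 32.5609 V.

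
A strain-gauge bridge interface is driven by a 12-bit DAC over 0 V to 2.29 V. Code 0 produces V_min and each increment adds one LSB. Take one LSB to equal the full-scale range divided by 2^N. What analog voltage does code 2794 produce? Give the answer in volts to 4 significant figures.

Range is 2.29 V. LSB = 2.29 V / 2^12.
V_out = 0 + 2794 × (2.29/4096) V
      = 0 + 1.56208 = 1.56208 V.

1.562 V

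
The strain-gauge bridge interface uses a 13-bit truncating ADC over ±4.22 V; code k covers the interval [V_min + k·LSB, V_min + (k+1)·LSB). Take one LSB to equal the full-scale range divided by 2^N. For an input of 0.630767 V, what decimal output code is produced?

4708

The full-scale span is 4.22 − (-4.22) = 8.44 V. LSB = 8.44 V / 2^13 ≈ 1.030 mV.
V_in − V_min = 0.630767 − (-4.22) = 4.850767 V.
Divide by LSB: 4.850767 × 8192/8.44 = 4708.2326.
Truncating gives code 4708.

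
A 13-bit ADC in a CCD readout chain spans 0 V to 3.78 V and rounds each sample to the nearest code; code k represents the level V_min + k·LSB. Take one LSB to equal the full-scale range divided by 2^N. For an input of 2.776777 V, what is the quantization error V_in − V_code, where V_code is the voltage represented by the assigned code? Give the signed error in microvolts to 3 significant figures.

V_FS = 3.78 V. LSB = 3.78 V / 2^13 ≈ 461.4 µV.
(V_in − V_min)/LSB = (2.776777 − (0)) × 8192/3.78 = 6017.8194 → nearest code k = 6018.
Reconstructed level: 0 + 6018 × 3.78/8192 V = 2.776860352 V.
e = 2.776777 − (2.776860352) = −83.4 µV.

−83.4 µV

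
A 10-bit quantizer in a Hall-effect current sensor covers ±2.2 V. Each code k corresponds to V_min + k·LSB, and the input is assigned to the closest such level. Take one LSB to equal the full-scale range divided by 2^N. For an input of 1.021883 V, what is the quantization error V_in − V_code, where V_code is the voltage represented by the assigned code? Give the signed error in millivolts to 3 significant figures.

Range = 2.2 − (-2.2) = 4.4 V. LSB = 4.4 V / 2^10 ≈ 4.297 mV.
(1.021883 − (-2.2)) / LSB = 3.221883 × 1024/4.4 = 749.8200. Nearest integer: k = 750.
V_code = -2.2 + (750/1024) × 4.4 = 1.022656250 V.
Error = V_in − V_code = 1.021883 − (1.022656250) = −0.773 mV.

−0.773 mV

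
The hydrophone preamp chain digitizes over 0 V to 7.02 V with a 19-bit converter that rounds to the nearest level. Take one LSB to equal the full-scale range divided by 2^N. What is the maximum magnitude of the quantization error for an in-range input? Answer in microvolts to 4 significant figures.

Range is 7.02 V.
One LSB is 7.02 V / 524288 = 13.3896 µV.
A rounding quantizer has |error| ≤ LSB/2 = 6.695 µV.

6.695 µV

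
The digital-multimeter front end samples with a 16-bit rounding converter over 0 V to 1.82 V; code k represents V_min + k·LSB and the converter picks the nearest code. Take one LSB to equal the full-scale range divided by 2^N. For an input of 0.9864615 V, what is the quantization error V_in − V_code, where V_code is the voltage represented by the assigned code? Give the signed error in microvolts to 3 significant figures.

Span = 1.82 V. LSB = 1.82 V / 2^16 ≈ 27.77 µV.
(V_in − V_min)/LSB = (0.9864615 − (0)) × 65536/1.82 = 35521.2862 → nearest code k = 35521.
Reconstructed level: 0 + 35521 × 1.82/65536 V = 0.98645355225 V.
e = 0.9864615 − (0.98645355225) = +7.95 µV.

+7.95 µV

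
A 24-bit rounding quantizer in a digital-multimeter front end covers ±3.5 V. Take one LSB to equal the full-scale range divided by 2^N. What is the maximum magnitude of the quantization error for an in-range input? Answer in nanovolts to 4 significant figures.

Span: 3.5 V − (-3.5 V) = 7 V.
LSB = 7 V ÷ 2^24 = 7/16777216 V = 417.233 nV.
|e|_max = LSB/2 = 208.6 nV.

208.6 nV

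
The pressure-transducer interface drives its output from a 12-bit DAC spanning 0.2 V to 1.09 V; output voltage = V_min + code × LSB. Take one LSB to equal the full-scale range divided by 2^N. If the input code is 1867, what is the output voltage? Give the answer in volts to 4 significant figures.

The full-scale span is 1.09 − (0.2) = 0.89 V. LSB = 0.89 V / 2^12.
V_out = V_min + code × LSB = 0.2 V + 1867 × 0.89 V / 4096
      = 0.2 V + 0.405671 V = 0.605671 V.

0.6057 V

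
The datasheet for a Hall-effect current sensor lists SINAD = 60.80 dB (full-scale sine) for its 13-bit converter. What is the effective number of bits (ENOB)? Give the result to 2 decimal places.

(60.80 − 1.76) / 6.02 = 59.04/6.02 = 9.8073 effective bits.

9.81 bits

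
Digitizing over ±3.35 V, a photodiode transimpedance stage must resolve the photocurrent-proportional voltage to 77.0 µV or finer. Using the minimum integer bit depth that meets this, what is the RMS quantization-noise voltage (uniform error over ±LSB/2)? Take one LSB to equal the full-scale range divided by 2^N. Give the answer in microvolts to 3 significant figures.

Full-scale range = 3.35 V − (-3.35 V) = 6.7 V.
6.7 V / 77.0 µV = 87010. Since 2^16 = 65536 and 2^17 = 131072, N = 17.
LSB = 6.7 V / 2^17 = 51.117 µV.
V_rms = LSB/√12 = 14.8 µV.

14.8 µV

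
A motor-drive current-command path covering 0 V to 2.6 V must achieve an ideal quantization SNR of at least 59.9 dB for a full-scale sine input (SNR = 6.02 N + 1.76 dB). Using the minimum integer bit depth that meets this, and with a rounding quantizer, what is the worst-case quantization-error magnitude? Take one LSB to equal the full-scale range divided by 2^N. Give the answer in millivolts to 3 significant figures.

Full-scale range = 2.6 V.
Solving 6.02 N ≥ 59.9 − 1.76: N ≥ 9.658. Round up → N = 10.
One LSB is 2.6 V / 1024 = 2.5391 mV.
Max error for round-to-nearest is LSB/2 = 1.27 mV.

1.27 mV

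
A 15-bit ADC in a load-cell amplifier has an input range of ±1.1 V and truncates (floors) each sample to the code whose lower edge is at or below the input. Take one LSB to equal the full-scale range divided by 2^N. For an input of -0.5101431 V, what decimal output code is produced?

8785

Full-scale range = 1.1 V − (-1.1 V) = 2.2 V. LSB = 2.2 V / 2^15 ≈ 67.14 µV.
code = ⌊(V_in − V_min)/LSB⌋ = ⌊(V_in − V_min) × 2^15 / range⌋
     = ⌊(-0.5101431 − (-1.1)) × 32768 / 2.2⌋ = ⌊0.5898569 × 32768/2.2⌋
     = ⌊8785.650⌋ = 8785.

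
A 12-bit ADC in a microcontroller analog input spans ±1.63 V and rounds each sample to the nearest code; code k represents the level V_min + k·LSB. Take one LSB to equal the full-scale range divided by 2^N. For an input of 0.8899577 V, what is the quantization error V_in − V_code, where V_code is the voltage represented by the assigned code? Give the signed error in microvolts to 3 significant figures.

Range = 1.63 − (-1.63) = 3.26 V. LSB = 3.26 V / 2^12 ≈ 0.7959 mV.
Position in LSBs: (0.8899577 − (-1.63)) × 4096/3.26 = 3166.1800; rounding gives k = 3166.
Reconstructed level: -1.63 + 3166 × 3.26/4096 V = 0.8898144531 V.
e = 0.8899577 − (0.8898144531) = +143 µV.

+143 µV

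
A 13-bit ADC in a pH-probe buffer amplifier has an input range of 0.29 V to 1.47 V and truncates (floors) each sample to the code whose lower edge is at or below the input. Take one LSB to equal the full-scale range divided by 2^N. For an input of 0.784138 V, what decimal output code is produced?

The full-scale span is 1.47 − (0.29) = 1.18 V. LSB = 1.18 V / 2^13 ≈ 144.0 µV.
code = ⌊(V_in − V_min)/LSB⌋ = ⌊(V_in − V_min) × 2^13 / range⌋
     = ⌊(0.784138 − (0.29)) × 8192 / 1.18⌋ = ⌊0.494138 × 8192/1.18⌋
     = ⌊3430.490⌋ = 3430.

3430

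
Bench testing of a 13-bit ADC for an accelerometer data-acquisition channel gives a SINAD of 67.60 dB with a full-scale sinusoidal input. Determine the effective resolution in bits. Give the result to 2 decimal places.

Inverting SNR = 6.02 N + 1.76: N_eff = (67.60 − 1.76)/6.02 = 10.9369.

10.94 bits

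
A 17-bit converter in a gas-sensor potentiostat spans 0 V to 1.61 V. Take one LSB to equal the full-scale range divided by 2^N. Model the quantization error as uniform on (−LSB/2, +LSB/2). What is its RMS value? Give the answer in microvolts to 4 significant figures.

3.546 µV

V_FS = 1.61 V.
LSB = 1.61 V ÷ 2^17 = 1.61/131072 V = 12.2833 µV.
RMS of a uniform error over width LSB is LSB/√12 = 3.546 µV.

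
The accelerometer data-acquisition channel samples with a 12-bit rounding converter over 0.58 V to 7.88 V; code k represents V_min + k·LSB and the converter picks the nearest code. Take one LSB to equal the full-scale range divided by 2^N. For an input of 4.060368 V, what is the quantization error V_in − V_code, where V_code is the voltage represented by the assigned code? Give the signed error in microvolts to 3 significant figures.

−320 µV

Full-scale range = 7.88 V − (0.58 V) = 7.3 V. LSB = 7.3 V / 2^12 ≈ 1.782 mV.
Position in LSBs: (4.060368 − (0.58)) × 4096/7.3 = 1952.8202; rounding gives k = 1953.
Reconstructed level: 0.58 + 1953 × 7.3/4096 V = 4.060688477 V.
V_in − V_code = 4.060368 − (4.060688477) = −320 µV.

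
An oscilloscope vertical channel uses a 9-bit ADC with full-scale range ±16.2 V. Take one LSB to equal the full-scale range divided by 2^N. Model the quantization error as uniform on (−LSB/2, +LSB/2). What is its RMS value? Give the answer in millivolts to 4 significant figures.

Span: 16.2 V − (-16.2 V) = 32.4 V.
LSB = 32.4 V ÷ 2^9 = 32.4/512 V = 63.2813 mV.
RMS of a uniform error over width LSB is LSB/√12 = 18.27 mV.

18.27 mV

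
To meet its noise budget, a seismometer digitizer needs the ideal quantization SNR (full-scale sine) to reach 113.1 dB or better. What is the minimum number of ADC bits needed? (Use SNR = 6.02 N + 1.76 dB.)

19 bits

6.02 N + 1.76 ≥ 113.1 gives N ≥ 18.495, so the minimum integer is 19.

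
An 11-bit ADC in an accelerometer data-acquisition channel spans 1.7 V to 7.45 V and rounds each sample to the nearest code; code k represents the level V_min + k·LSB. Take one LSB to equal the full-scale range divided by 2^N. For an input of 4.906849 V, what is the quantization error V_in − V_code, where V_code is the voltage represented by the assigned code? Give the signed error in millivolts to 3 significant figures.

Span: 7.45 V − (1.7 V) = 5.75 V. LSB = 5.75 V / 2^11 ≈ 2.808 mV.
Position in LSBs: (4.906849 − (1.7)) × 2048/5.75 = 1142.1960; rounding gives k = 1142.
V_code = 1.7 + (1142/2048) × 5.75 = 4.906298828 V.
V_in − V_code = 4.906849 − (4.906298828) = +0.550 mV.

+0.550 mV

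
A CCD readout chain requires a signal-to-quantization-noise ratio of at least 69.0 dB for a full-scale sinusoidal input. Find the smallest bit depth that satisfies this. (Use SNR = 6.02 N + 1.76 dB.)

Required N = ⌈(69.0 − 1.76)/6.02⌉ = ⌈11.169⌉ = 12.

12 bits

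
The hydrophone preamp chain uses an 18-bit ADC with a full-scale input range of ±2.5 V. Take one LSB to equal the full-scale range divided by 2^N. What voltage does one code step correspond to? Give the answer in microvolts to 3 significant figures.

Range = 2.5 − (-2.5) = 5 V.
There are 2^18 = 262144 steps.
One LSB is 5 V / 262144 = 19.1 µV.

19.1 µV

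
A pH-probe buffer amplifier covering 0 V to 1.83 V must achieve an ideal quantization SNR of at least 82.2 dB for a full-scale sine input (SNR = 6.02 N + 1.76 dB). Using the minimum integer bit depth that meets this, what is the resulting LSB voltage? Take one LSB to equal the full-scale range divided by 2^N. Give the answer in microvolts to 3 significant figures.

112 µV

Range is 1.83 V.
N ≥ (82.2 − 1.76)/6.02 = 13.362 → N_min = 14.
Step size = 1.83/16384 V = 112 µV.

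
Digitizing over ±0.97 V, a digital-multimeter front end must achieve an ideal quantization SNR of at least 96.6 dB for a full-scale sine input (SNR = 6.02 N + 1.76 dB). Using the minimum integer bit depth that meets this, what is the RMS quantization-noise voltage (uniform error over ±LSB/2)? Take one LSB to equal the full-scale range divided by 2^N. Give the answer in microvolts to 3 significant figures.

8.55 µV

Span: 0.97 V − (-0.97 V) = 1.94 V.
N ≥ (96.6 − 1.76)/6.02 = 15.754 → N_min = 16.
LSB = 1.94 V ÷ 2^16 = 1.94/65536 V = 29.602 µV.
RMS noise = LSB/√12 = 8.55 µV.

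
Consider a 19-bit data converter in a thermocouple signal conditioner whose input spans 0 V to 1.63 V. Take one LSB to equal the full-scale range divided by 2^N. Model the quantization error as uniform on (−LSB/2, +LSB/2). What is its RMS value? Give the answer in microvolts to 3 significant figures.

0.897 µV

Full-scale range = 1.63 V.
Step size = 1.63/524288 V = 3.1090 µV.
For a uniform distribution on [−LSB/2, +LSB/2], V_rms = LSB/√12 = 3.1090 µV/3.4641 = 0.897 µV.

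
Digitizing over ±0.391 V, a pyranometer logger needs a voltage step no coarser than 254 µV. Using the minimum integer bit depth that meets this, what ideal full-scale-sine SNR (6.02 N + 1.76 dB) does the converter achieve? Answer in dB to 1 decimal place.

74.0 dB

Span: 0.391 V − (-0.391 V) = 0.782 V.
0.782 V / 254 µV = 3079. Since 2^11 = 2048 and 2^12 = 4096, N = 12.
Ideal SNR at N = 12: 6.02·12 + 1.76 = 74.0 dB.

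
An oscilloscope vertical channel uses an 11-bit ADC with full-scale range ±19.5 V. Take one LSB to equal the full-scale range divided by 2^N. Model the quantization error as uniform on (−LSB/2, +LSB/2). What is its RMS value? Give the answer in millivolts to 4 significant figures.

5.497 mV

Range = 19.5 − (-19.5) = 39 V.
LSB = 39 V ÷ 2^11 = 39/2048 V = 19.0430 mV.
V_rms = LSB/√12 = 19.0430 mV / √12 = 5.497 mV.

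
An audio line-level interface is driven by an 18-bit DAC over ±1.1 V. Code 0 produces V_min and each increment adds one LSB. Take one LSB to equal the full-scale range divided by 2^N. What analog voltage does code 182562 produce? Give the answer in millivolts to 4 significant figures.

The full-scale span is 1.1 − (-1.1) = 2.2 V. LSB = 2.2 V / 2^18.
V_out = V_min + code × LSB = -1.1 V + 182562 × 2.2 V / 262144
      = -1.1 + 1.53212 = 0.432121 V.

432.1 mV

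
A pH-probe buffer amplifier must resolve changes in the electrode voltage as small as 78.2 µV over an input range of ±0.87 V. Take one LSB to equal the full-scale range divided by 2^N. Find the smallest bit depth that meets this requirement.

15 bits

The full-scale span is 0.87 − (-0.87) = 1.74 V.
Need 2^N ≥ 1.74 V / 78.2 µV = 22250 → N_min = 15.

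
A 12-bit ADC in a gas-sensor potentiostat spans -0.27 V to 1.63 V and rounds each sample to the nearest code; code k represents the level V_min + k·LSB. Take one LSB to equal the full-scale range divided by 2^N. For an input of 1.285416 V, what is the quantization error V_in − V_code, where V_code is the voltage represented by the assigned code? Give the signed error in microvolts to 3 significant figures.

+69.3 µV

The full-scale span is 1.63 − (-0.27) = 1.9 V. LSB = 1.9 V / 2^12 ≈ 463.9 µV.
Position in LSBs: (1.285416 − (-0.27)) × 4096/1.9 = 3353.1494; rounding gives k = 3353.
V_code = V_min + k × range/2^12 = -0.27 + 3353 × 1.9/4096 = 1.285346680 V.
e = 1.285416 − (1.285346680) = +69.3 µV.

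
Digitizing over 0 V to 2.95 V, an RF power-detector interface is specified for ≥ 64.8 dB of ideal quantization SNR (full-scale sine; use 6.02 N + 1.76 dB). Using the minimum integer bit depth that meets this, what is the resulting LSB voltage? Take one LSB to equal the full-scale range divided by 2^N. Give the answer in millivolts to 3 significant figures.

V_FS = 2.95 V.
Required N = ⌈(64.8 − 1.76)/6.02⌉ = ⌈10.472⌉ = 11.
One LSB is 2.95 V / 2048 = 1.44 mV.

1.44 mV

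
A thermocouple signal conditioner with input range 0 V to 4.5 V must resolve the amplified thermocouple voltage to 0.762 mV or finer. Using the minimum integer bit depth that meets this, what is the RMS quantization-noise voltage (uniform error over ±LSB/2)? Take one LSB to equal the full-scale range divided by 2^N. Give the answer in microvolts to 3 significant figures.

Span = 4.5 V.
Levels needed ≥ 4.5/0.762 mV = 5906. 2^13 = 8192 suffices, so N_min = 13.
LSB = 4.5 V / 2^13 = 0.54932 mV.
RMS noise = LSB/√12 = 159 µV.

159 µV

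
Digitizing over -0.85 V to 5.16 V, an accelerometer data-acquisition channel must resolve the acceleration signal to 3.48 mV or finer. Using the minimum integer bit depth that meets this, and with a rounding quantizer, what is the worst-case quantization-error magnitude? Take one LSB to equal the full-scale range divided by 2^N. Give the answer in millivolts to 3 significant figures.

1.47 mV

Span: 5.16 V − (-0.85 V) = 6.01 V.
6.01 V / 3.48 mV = 1727. Since 2^10 = 1024 and 2^11 = 2048, N = 11.
LSB = 6.01 V / 2^11 = 2.9346 mV.
Half an LSB is 1.47 mV.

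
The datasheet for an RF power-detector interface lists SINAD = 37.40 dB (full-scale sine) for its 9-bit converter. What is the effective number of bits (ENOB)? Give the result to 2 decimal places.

5.92 bits

ENOB = (SINAD − 1.76) / 6.02 = (37.40 − 1.76) / 6.02 = 35.64 / 6.02 = 5.9203.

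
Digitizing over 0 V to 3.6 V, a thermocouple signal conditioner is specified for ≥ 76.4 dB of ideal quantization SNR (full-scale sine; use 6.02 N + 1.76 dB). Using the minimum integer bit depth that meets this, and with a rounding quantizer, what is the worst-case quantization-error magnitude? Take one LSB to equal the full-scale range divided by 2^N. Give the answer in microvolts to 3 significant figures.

220 µV

V_FS = 3.6 V.
Required N = ⌈(76.4 − 1.76)/6.02⌉ = ⌈12.399⌉ = 13.
LSB = 3.6 V / 2^13 = 439.45 µV.
Half an LSB is 220 µV.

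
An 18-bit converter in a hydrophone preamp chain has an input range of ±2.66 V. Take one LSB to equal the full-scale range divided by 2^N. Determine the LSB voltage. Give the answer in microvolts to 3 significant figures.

Span: 2.66 V − (-2.66 V) = 5.32 V.
Number of codes = 2^18 = 262144.
Step size = 5.32/262144 V = 20.3 µV.

20.3 µV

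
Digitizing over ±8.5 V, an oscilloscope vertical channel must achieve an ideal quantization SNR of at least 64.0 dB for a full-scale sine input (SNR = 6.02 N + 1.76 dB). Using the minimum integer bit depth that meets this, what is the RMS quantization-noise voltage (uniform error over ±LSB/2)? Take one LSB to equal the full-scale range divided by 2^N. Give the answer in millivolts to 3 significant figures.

The full-scale span is 8.5 − (-8.5) = 17 V.
Required N = ⌈(64.0 − 1.76)/6.02⌉ = ⌈10.339⌉ = 11.
LSB = 17 V / 2^11 = 8.3008 mV.
RMS noise = LSB/√12 = 2.40 mV.

2.40 mV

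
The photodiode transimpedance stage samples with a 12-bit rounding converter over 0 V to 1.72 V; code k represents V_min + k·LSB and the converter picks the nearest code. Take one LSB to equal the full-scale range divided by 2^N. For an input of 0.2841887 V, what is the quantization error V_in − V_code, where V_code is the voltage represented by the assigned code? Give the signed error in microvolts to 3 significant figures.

Span = 1.72 V. LSB = 1.72 V / 2^12 ≈ 419.9 µV.
(V_in − V_min)/LSB = (0.2841887 − (0)) × 4096/1.72 = 676.7656 → nearest code k = 677.
V_code = V_min + k × range/2^12 = 0 + 677 × 1.72/4096 = 0.2842871094 V.
V_in − V_code = 0.2841887 − (0.2842871094) = −98.4 µV.

−98.4 µV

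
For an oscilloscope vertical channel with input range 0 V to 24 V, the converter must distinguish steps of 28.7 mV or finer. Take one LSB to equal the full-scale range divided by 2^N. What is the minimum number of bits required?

V_FS = 24 V.
Required number of levels: 24/28.7 mV = 836.24; smallest N with 2^N ≥ that is 10.

10 bits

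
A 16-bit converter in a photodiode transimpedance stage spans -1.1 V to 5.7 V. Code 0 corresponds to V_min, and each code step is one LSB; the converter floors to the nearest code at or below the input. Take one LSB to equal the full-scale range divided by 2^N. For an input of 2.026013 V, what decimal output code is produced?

30127

Span: 5.7 V − (-1.1 V) = 6.8 V. LSB = 6.8 V / 2^16 ≈ 103.8 µV.
code = ⌊(V_in − V_min)/LSB⌋ = ⌊(V_in − V_min) × 2^16 / range⌋
     = ⌊(2.026013 − (-1.1)) × 65536 / 6.8⌋ = ⌊3.126013 × 65536/6.8⌋
     = ⌊30127.410⌋ = 30127.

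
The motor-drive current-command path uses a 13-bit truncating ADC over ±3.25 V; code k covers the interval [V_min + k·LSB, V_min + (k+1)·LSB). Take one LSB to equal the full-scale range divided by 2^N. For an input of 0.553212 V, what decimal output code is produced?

4793

Full-scale range = 3.25 V − (-3.25 V) = 6.5 V. LSB = 6.5 V / 2^13 ≈ 0.7935 mV.
code = ⌊(V_in − V_min)/LSB⌋ = ⌊(V_in − V_min) × 2^13 / range⌋
     = ⌊(0.553212 − (-3.25)) × 8192 / 6.5⌋ = ⌊3.803212 × 8192/6.5⌋
     = ⌊4793.217⌋ = 4793.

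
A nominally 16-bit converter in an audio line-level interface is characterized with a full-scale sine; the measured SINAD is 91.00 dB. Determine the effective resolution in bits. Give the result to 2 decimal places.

14.82 bits

ENOB = (SINAD − 1.76) / 6.02 = (91.00 − 1.76) / 6.02 = 89.24 / 6.02 = 14.8239.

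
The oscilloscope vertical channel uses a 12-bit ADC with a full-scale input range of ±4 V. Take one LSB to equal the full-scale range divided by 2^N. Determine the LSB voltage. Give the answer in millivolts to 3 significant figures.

The full-scale span is 4 − (-4) = 8 V.
There are 2^12 = 4096 steps.
LSB = 8 V ÷ 2^12 = 8/4096 V = 1.95 mV.

1.95 mV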